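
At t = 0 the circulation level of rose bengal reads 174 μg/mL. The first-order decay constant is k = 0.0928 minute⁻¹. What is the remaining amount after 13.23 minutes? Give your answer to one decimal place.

51.0 μg/mL

t½ = ln 2 / k = 0.69315 / 0.0928 ≈ 7.4693 minutes.
Number of half-lives: n = 13.23/7.4693 ≈ 1.7713.
Remaining = 174 × (1/2)^1.7713 = 174 × 0.29295 ≈ 50.974 μg/mL.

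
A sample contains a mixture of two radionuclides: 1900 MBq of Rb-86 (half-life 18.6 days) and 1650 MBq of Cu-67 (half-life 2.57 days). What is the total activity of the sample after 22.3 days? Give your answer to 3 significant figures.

Rb-86: 1900 × (1/2)^(22.3/18.6) = 1900 × (1/2)^1.1989 ≈ 827.64 MBq.
Cu-67: 1650 × (1/2)^(22.3/2.57) = 1650 × (1/2)^8.677 ≈ 4.0312 MBq.
Total = 827.64 + 4.0312 ≈ 831.67 MBq.

832 MBq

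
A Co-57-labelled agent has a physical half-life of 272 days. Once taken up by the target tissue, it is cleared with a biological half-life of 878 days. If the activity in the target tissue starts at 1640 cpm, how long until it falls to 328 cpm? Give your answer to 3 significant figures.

482 days

1/t_eff = 1/t_phys + 1/t_biol = 1/272 + 1/878 = 0.0048154 per day.
t_eff = 272 × 878 / (272 + 878) ≈ 207.67 days.
n = log₂(1640/328) ≈ 2.3219; t = 2.3219 × 207.67 ≈ 482.19 days.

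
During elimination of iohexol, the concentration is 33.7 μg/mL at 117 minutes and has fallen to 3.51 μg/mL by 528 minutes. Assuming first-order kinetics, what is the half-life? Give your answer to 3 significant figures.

126 minutes

Over Δt = 528 − 117 = 411 minutes, the level fell by a factor of 33.7/3.51 ≈ 9.6011.
n = log₂(9.6011) ≈ 3.2632 half-lives, so t½ = 411/3.2632 ≈ 125.95 minutes.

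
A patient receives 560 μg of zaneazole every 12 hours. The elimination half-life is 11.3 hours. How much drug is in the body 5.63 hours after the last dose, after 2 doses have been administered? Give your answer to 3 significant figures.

586 μg

The 2 doses were given 17.63, 5.63 hours ago.
Total = 560·(1/2)^(17.63/11.3) + 560·(1/2)^(5.63/11.3)
      = 189.9 + 396.47 ≈ 586.37 μg.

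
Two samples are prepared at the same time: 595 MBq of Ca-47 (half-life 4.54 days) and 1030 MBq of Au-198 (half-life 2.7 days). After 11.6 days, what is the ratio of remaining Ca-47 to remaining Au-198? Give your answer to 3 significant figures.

Ca-47: 595 × (1/2)^(11.6/4.54) = 595 × (1/2)^2.5551 ≈ 101.24 MBq.
Au-198: 1030 × (1/2)^(11.6/2.7) = 1030 × (1/2)^4.2963 ≈ 52.423 MBq.
Ratio ≈ 101.24 / 52.423 ≈ 1.9313.

1.93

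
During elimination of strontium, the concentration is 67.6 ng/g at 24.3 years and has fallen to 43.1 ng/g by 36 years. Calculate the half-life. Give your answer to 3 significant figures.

Over Δt = 36 − 24.3 = 11.7 years, the level fell by a factor of 67.6/43.1 ≈ 1.5684.
n = log₂(1.5684) ≈ 0.64934 half-lives, so t½ = 11.7/0.64934 ≈ 18.018 years.

18.0 years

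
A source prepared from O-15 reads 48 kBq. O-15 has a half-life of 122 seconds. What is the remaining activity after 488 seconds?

Elapsed time is 4 half-lives (488/122).
Each half-life halves the amount: 48 × (1/2)^4 = 48/16 = 3 kBq.

3 kBq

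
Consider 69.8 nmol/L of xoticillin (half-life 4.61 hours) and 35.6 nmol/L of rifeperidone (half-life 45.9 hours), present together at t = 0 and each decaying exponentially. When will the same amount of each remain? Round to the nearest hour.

5 hours

Set 69.8·(1/2)^(t/4.61) = 35.6·(1/2)^(t/45.9).
Taking log₂: log₂(69.8/35.6) = t·(1/4.61 − 1/45.9).
log₂(1.9607) = 0.97135; 1/4.61 − 1/45.9 = 0.19513.
t = 0.97135 / 0.19513 ≈ 4.9779 hours.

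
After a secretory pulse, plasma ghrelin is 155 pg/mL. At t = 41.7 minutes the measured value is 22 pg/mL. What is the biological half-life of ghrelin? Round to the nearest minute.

15 minutes

A/A₀ = 22/155 ≈ 0.14194.
n = log₂(7.0455) ≈ 2.8167 half-lives elapsed in 41.7 minutes.
t½ = 41.7/2.8167 ≈ 14.805 minutes.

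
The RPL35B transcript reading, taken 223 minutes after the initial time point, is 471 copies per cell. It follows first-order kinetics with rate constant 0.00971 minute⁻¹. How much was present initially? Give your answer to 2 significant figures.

t½ = ln 2 / λ = 0.69315 / 0.00971 ≈ 71.385 minutes.
Number of half-lives elapsed: n = 223/71.385 ≈ 3.1239.
A₀ = A × 2^n = 471 × 2^3.1239 = 471 × 8.7175 ≈ 4105.9 copies per cell.

4100 copies per cell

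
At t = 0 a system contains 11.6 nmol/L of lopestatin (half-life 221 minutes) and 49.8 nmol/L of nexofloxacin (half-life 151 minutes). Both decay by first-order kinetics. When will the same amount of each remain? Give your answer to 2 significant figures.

Set 11.6·(1/2)^(t/221) = 49.8·(1/2)^(t/151).
Taking log₂: log₂(11.6/49.8) = t·(1/221 − 1/151).
log₂(0.23293) = -2.102; 1/221 − 1/151 = -0.0020976.
t = -2.102 / -0.0020976 ≈ 1002.1 minutes.

1000 minutes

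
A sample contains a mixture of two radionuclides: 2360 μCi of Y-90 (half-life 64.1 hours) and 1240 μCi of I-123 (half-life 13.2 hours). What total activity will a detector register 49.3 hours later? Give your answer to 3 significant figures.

1480 μCi

Y-90: 2360 × (1/2)^(49.3/64.1) = 2360 × (1/2)^0.76911 ≈ 1384.8 μCi.
I-123: 1240 × (1/2)^(49.3/13.2) = 1240 × (1/2)^3.7348 ≈ 93.137 μCi.
Total = 1384.8 + 93.137 ≈ 1477.9 μCi.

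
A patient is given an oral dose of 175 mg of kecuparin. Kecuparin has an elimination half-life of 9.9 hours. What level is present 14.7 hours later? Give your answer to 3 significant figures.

62.5 mg

Number of half-lives: n = 14.7/9.9 ≈ 1.4848.
Remaining = 175 × (1/2)^1.4848 = 175 × 0.35729 ≈ 62.525 mg.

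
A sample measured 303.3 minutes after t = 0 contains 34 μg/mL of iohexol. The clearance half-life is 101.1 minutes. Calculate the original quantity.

Number of half-lives elapsed: n = 303.3/101.1 ≈ 3.
A₀ = A × 2^n = 34 × 2^3 = 34 × 8 ≈ 272 μg/mL.

272 μg/mL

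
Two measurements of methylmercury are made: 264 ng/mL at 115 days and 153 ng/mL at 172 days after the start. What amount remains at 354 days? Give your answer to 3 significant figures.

26.8 ng/mL

Over Δt = 172 − 115 = 57 days, the level fell by a factor of 264/153 ≈ 1.7255.
n = log₂(1.7255) ≈ 0.78701 half-lives, so t½ = 57/0.78701 ≈ 72.426 days.
From t = 172 to t = 354: 153 × (1/2)^((354−172)/72.426) ≈ 26.806 ng/mL.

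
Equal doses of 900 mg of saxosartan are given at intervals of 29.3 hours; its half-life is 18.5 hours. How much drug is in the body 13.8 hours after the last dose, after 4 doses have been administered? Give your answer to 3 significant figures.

795 mg

The 4 doses were given 101.7, 72.4, 43.1, 13.8 hours ago.
Total = 900·(1/2)^(101.7/18.5) + 900·(1/2)^(72.4/18.5) + 900·(1/2)^(43.1/18.5) + 900·(1/2)^(13.8/18.5)
      = 19.925 + 59.725 + 179.03 + 536.65 ≈ 795.33 mg.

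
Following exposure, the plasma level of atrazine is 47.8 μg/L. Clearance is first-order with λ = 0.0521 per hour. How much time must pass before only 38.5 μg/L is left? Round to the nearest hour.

t½ = ln 2 / λ = 0.69315 / 0.0521 ≈ 13.304 hours.
Fraction remaining = 38.5/47.8 ≈ 0.80544.
n = log₂(47.8/38.5) = ln(1.2416)/ln 2 ≈ 0.31215 half-lives.
t = n × t½ = 0.31215 × 13.304 ≈ 4.1529 hours.

4 hours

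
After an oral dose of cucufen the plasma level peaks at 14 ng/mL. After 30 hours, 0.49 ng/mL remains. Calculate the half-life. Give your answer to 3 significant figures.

A/A₀ = 0.49/14 ≈ 0.035.
n = log₂(28.571) ≈ 4.8365 half-lives elapsed in 30 hours.
t½ = 30/4.8365 ≈ 6.2028 hours.

6.20 hours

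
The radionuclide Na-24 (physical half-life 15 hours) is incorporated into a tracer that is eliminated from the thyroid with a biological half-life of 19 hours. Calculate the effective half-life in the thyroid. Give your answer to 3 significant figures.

8.38 hours

1/t_eff = 1/t_phys + 1/t_biol = 1/15 + 1/19 = 0.1193 per hour.
t_eff = 15 × 19 / (15 + 19) ≈ 8.3824 hours.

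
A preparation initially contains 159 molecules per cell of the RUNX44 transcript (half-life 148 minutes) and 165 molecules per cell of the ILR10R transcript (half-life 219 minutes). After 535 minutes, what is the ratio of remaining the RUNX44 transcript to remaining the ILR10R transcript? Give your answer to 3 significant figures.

0.428

RUNX44 transcript: 159 × (1/2)^(535/148) = 159 × (1/2)^3.6149 ≈ 12.978 molecules per cell.
ILR10R transcript: 165 × (1/2)^(535/219) = 165 × (1/2)^2.4429 ≈ 30.345 molecules per cell.
Ratio ≈ 12.978 / 30.345 ≈ 0.42768.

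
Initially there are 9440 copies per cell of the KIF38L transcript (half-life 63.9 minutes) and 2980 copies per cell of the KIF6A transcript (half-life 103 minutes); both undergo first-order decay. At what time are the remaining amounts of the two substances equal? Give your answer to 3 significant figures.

Set 9440·(1/2)^(t/63.9) = 2980·(1/2)^(t/103).
Taking log₂: log₂(9440/2980) = t·(1/63.9 − 1/103).
log₂(3.1678) = 1.6635; 1/63.9 − 1/103 = 0.0059407.
t = 1.6635 / 0.0059407 ≈ 280.01 minutes.

280 minutes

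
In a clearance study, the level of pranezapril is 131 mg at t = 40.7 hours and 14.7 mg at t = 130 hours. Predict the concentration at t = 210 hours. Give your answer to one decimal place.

Over Δt = 130 − 40.7 = 89.3 hours, the level fell by a factor of 131/14.7 ≈ 8.9116.
n = log₂(8.9116) ≈ 3.1557 half-lives, so t½ = 89.3/3.1557 ≈ 28.298 hours.
From t = 130 to t = 210: 14.7 × (1/2)^((210−130)/28.298) ≈ 2.0715 mg.

2.1 mg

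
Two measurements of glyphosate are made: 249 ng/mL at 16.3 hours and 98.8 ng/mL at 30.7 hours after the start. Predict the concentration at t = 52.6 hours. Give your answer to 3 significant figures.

24.2 ng/mL

Over Δt = 30.7 − 16.3 = 14.4 hours, the level fell by a factor of 249/98.8 ≈ 2.5202.
n = log₂(2.5202) ≈ 1.3336 half-lives, so t½ = 14.4/1.3336 ≈ 10.798 hours.
From t = 30.7 to t = 52.6: 98.8 × (1/2)^((52.6−30.7)/10.798) ≈ 24.223 ng/mL.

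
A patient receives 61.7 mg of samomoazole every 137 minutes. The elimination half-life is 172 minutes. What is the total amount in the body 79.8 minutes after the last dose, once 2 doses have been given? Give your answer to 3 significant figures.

70.5 mg

The 2 doses were given 216.8, 79.8 minutes ago.
Total = 61.7·(1/2)^(216.8/172) + 61.7·(1/2)^(79.8/172)
      = 25.754 + 44.732 ≈ 70.486 mg.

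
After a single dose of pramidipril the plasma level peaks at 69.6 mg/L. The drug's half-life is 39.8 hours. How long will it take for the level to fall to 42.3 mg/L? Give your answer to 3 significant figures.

Fraction remaining = 42.3/69.6 ≈ 0.60776.
n = log₂(69.6/42.3) = ln(1.6454)/ln 2 ≈ 0.71843 half-lives.
t = n × t½ = 0.71843 × 39.8 ≈ 28.593 hours.

28.6 hours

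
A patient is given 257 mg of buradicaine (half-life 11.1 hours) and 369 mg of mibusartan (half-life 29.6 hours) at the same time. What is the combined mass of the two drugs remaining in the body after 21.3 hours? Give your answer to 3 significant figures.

buradicaine: 257 × (1/2)^(21.3/11.1) = 257 × (1/2)^1.9189 ≈ 67.964 mg.
mibusartan: 369 × (1/2)^(21.3/29.6) = 369 × (1/2)^0.71959 ≈ 224.08 mg.
Total = 67.964 + 224.08 ≈ 292.05 mg.

292 mg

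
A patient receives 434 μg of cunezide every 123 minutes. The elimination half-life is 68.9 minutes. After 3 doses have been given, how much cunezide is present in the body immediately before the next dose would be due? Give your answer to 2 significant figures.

The 3 doses were given 369, 246, 123 minutes ago.
Total = 434·(1/2)^(369/68.9) + 434·(1/2)^(246/68.9) + 434·(1/2)^(123/68.9)
      = 10.6 + 36.534 + 125.92 ≈ 173.05 μg.

170 μg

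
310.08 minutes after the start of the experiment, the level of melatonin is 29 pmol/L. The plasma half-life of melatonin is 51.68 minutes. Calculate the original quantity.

1856 pmol/L

Number of half-lives elapsed: n = 310.08/51.68 ≈ 6.
A₀ = A × 2^n = 29 × 2^6 = 29 × 64 ≈ 1856 pmol/L.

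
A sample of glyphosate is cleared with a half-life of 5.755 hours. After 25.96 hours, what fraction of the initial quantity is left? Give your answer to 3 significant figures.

0.0439

n = 25.96/5.755 ≈ 4.5109 half-lives.
Fraction remaining = (1/2)^4.5109 ≈ 0.043863.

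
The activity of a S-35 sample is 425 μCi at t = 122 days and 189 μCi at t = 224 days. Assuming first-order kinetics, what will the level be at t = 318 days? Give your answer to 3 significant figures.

Over Δt = 224 − 122 = 102 days, the level fell by a factor of 425/189 ≈ 2.2487.
n = log₂(2.2487) ≈ 1.1691 half-lives, so t½ = 102/1.1691 ≈ 87.248 days.
From t = 224 to t = 318: 189 × (1/2)^((318−224)/87.248) ≈ 89.565 μCi.

89.6 μCi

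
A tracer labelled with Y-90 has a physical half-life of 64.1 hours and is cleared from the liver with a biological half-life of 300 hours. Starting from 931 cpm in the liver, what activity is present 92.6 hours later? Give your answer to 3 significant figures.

1/t_eff = 1/t_phys + 1/t_biol = 1/64.1 + 1/300 = 0.018934 per hour.
t_eff = 64.1 × 300 / (64.1 + 300) ≈ 52.815 hours.
Remaining = 931 × (1/2)^(92.6/52.815) = 931 × (1/2)^1.7533 ≈ 276.16 cpm.

276 cpm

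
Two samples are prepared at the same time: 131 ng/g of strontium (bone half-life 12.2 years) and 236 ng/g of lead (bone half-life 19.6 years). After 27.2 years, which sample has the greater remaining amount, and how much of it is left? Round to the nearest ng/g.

strontium: 131 × (1/2)^2.2295 ≈ 27.933 ng/g.
lead: 236 × (1/2)^1.3878 ≈ 90.19 ng/g.
Lead has more remaining, at ≈ 90.19 ng/g.

lead, 90 ng/g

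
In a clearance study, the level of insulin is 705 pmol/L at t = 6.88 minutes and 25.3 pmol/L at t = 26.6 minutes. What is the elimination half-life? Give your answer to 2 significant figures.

4.1 minutes

Over Δt = 26.6 − 6.88 = 19.72 minutes, the level fell by a factor of 705/25.3 ≈ 27.866.
n = log₂(27.866) ≈ 4.8004 half-lives, so t½ = 19.72/4.8004 ≈ 4.108 minutes.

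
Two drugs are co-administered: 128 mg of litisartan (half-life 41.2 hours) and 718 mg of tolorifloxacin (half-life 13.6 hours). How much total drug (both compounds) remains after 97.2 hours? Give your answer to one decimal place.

litisartan: 128 × (1/2)^(97.2/41.2) = 128 × (1/2)^2.3592 ≈ 24.947 mg.
tolorifloxacin: 718 × (1/2)^(97.2/13.6) = 718 × (1/2)^7.1471 ≈ 5.0658 mg.
Total = 24.947 + 5.0658 ≈ 30.012 mg.

30.0 mg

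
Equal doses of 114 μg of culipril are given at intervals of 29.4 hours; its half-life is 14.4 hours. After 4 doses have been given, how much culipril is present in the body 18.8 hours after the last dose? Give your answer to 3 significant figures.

The 4 doses were given 107, 77.6, 48.2, 18.8 hours ago.
Total = 114·(1/2)^(107/14.4) + 114·(1/2)^(77.6/14.4) + 114·(1/2)^(48.2/14.4) + 114·(1/2)^(18.8/14.4)
      = 0.66082 + 2.7207 + 11.202 + 46.12 ≈ 60.704 μg.

60.7 μg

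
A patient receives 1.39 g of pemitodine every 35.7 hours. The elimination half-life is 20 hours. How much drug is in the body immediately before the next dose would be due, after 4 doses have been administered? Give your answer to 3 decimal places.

0.564 g

The 4 doses were given 142.8, 107.1, 71.4, 35.7 hours ago.
Total = 1.39·(1/2)^(142.8/20) + 1.39·(1/2)^(107.1/20) + 1.39·(1/2)^(71.4/20) + 1.39·(1/2)^(35.7/20)
      = 0.0098551 + 0.033962 + 0.11704 + 0.40334 ≈ 0.5642 g.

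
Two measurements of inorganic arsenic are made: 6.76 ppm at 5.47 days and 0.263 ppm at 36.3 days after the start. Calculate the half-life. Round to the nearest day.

7 days

Over Δt = 36.3 − 5.47 = 30.83 days, the level fell by a factor of 6.76/0.263 ≈ 25.703.
n = log₂(25.703) ≈ 4.6839 half-lives, so t½ = 30.83/4.6839 ≈ 6.5821 days.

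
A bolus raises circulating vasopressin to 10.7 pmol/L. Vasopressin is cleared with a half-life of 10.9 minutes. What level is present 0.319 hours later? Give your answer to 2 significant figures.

3.2 pmol/L

Convert the elapsed time: 0.319 hours = 19.14 minutes.
Number of half-lives: n = 19.14/10.9 ≈ 1.756.
Remaining = 10.7 × (1/2)^1.756 = 10.7 × 0.29608 ≈ 3.168 pmol/L.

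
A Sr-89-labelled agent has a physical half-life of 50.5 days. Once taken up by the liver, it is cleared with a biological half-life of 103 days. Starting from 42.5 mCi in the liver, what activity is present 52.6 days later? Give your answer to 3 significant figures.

14.5 mCi

1/t_eff = 1/t_phys + 1/t_biol = 1/50.5 + 1/103 = 0.029511 per day.
t_eff = 50.5 × 103 / (50.5 + 103) ≈ 33.886 days.
Remaining = 42.5 × (1/2)^(52.6/33.886) = 42.5 × (1/2)^1.5523 ≈ 14.491 mCi.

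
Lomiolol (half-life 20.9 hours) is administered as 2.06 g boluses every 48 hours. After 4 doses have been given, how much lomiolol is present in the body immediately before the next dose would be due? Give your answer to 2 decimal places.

0.53 g

The 4 doses were given 192, 144, 96, 48 hours ago.
Total = 2.06·(1/2)^(192/20.9) + 2.06·(1/2)^(144/20.9) + 2.06·(1/2)^(96/20.9) + 2.06·(1/2)^(48/20.9)
      = 0.0035353 + 0.017369 + 0.085339 + 0.41928 ≈ 0.52553 g.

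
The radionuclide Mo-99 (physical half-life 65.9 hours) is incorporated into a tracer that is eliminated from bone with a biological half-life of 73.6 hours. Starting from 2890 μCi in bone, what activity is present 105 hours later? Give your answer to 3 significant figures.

356 μCi

1/t_eff = 1/t_phys + 1/t_biol = 1/65.9 + 1/73.6 = 0.028761 per hour.
t_eff = 65.9 × 73.6 / (65.9 + 73.6) ≈ 34.769 hours.
Remaining = 2890 × (1/2)^(105/34.769) = 2890 × (1/2)^3.02 ≈ 356.29 μCi.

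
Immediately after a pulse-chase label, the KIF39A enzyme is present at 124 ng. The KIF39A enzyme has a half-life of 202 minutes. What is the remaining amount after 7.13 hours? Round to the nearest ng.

29 ng

Convert the elapsed time: 7.13 hours = 427.8 minutes.
Number of half-lives: n = 427.8/202 ≈ 2.1178.
Remaining = 124 × (1/2)^2.1178 = 124 × 0.23039 ≈ 28.569 ng.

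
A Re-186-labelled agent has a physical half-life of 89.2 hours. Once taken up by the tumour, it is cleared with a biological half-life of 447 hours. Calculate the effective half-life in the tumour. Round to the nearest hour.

74 hours

1/t_eff = 1/t_phys + 1/t_biol = 1/89.2 + 1/447 = 0.013448 per hour.
t_eff = 89.2 × 447 / (89.2 + 447) ≈ 74.361 hours.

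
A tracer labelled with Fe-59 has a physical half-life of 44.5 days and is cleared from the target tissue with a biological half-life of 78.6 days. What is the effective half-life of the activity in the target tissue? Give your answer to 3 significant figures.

28.4 days

1/t_eff = 1/t_phys + 1/t_biol = 1/44.5 + 1/78.6 = 0.035195 per day.
t_eff = 44.5 × 78.6 / (44.5 + 78.6) ≈ 28.413 days.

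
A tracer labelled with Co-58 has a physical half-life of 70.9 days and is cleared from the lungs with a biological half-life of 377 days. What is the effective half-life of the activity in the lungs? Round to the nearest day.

1/t_eff = 1/t_phys + 1/t_biol = 1/70.9 + 1/377 = 0.016757 per day.
t_eff = 70.9 × 377 / (70.9 + 377) ≈ 59.677 days.

60 days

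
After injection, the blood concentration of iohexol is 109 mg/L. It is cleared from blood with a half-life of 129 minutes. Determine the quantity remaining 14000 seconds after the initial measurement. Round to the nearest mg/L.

31 mg/L

Convert the elapsed time: 14000 seconds = 233.333 minutes.
Number of half-lives: n = 233.333/129 ≈ 1.8088.
Remaining = 109 × (1/2)^1.8088 = 109 × 0.28543 ≈ 31.112 mg/L.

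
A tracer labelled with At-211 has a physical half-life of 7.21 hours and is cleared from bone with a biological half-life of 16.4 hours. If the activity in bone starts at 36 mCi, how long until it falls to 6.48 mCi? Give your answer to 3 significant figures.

1/t_eff = 1/t_phys + 1/t_biol = 1/7.21 + 1/16.4 = 0.19967 per hour.
t_eff = 7.21 × 16.4 / (7.21 + 16.4) ≈ 5.0082 hours.
n = log₂(36/6.48) ≈ 2.4739; t = 2.4739 × 5.0082 ≈ 12.39 hours.

12.4 hours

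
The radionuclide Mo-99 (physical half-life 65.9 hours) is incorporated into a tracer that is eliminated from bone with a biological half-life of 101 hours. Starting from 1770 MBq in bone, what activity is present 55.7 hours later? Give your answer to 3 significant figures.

672 MBq

1/t_eff = 1/t_phys + 1/t_biol = 1/65.9 + 1/101 = 0.025075 per hour.
t_eff = 65.9 × 101 / (65.9 + 101) ≈ 39.88 hours.
Remaining = 1770 × (1/2)^(55.7/39.88) = 1770 × (1/2)^1.3967 ≈ 672.24 MBq.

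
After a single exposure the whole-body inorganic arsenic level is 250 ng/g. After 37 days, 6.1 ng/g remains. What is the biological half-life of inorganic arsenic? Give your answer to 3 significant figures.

A/A₀ = 6.1/250 ≈ 0.0244.
n = log₂(40.984) ≈ 5.357 half-lives elapsed in 37 days.
t½ = 37/5.357 ≈ 6.9069 days.

6.91 days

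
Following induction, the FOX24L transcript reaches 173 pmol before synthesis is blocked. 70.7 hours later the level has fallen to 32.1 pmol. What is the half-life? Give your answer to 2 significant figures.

A/A₀ = 32.1/173 ≈ 0.18555.
n = log₂(5.3894) ≈ 2.4301 half-lives elapsed in 70.7 hours.
t½ = 70.7/2.4301 ≈ 29.093 hours.

29 hours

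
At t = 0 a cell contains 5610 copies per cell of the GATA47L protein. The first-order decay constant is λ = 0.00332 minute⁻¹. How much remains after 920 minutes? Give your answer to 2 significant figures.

260 copies per cell

t½ = ln 2 / λ = 0.69315 / 0.00332 ≈ 208.78 minutes.
Number of half-lives: n = 920/208.78 ≈ 4.4066.
Remaining = 5610 × (1/2)^4.4066 = 5610 × 0.047151 ≈ 264.52 copies per cell.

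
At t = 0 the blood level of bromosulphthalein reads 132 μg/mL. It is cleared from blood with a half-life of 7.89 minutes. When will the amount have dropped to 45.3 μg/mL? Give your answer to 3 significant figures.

12.2 minutes

Fraction remaining = 45.3/132 ≈ 0.34318.
n = log₂(132/45.3) = ln(2.9139)/ln 2 ≈ 1.543 half-lives.
t = n × t½ = 1.543 × 7.89 ≈ 12.174 minutes.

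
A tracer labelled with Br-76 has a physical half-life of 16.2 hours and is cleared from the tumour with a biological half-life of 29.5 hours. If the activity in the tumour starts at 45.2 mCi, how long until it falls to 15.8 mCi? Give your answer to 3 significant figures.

1/t_eff = 1/t_phys + 1/t_biol = 1/16.2 + 1/29.5 = 0.095627 per hour.
t_eff = 16.2 × 29.5 / (16.2 + 29.5) ≈ 10.457 hours.
n = log₂(45.2/15.8) ≈ 1.5164; t = 1.5164 × 10.457 ≈ 15.857 hours.

15.9 hours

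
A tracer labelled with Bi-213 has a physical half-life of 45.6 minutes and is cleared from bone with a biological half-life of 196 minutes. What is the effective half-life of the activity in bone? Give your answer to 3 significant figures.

37.0 minutes

1/t_eff = 1/t_phys + 1/t_biol = 1/45.6 + 1/196 = 0.027032 per minute.
t_eff = 45.6 × 196 / (45.6 + 196) ≈ 36.993 minutes.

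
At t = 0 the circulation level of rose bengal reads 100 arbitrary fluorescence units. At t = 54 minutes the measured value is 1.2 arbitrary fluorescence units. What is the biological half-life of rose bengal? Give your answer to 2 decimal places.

A/A₀ = 1.2/100 ≈ 0.012.
n = log₂(83.333) ≈ 6.3808 half-lives elapsed in 54 minutes.
t½ = 54/6.3808 ≈ 8.4629 minutes.

8.46 minutes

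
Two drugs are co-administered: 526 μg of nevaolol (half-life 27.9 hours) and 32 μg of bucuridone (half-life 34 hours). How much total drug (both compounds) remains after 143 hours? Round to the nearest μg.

17 μg

nevaolol: 526 × (1/2)^(143/27.9) = 526 × (1/2)^5.1254 ≈ 15.069 μg.
bucuridone: 32 × (1/2)^(143/34) = 32 × (1/2)^4.2059 ≈ 1.734 μg.
Total = 15.069 + 1.734 ≈ 16.803 μg.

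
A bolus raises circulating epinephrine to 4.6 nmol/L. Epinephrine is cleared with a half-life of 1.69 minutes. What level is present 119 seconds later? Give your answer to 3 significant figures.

Convert the elapsed time: 119 seconds = 1.98333 minutes.
Number of half-lives: n = 1.98333/1.69 ≈ 1.1736.
Remaining = 4.6 × (1/2)^1.1736 = 4.6 × 0.44332 ≈ 2.0393 nmol/L.

2.04 nmol/L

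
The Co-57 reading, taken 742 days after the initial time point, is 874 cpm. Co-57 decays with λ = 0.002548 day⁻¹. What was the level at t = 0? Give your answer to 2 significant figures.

5800 cpm

t½ = ln 2 / λ = 0.69315 / 0.002548 ≈ 272.04 days.
Number of half-lives elapsed: n = 742/272.04 ≈ 2.7276.
A₀ = A × 2^n = 874 × 2^2.7276 = 874 × 6.6234 ≈ 5788.9 cpm.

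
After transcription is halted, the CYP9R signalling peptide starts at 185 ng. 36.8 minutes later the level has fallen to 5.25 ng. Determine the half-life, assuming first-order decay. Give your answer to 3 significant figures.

7.16 minutes

A/A₀ = 5.25/185 ≈ 0.028378.
n = log₂(35.238) ≈ 5.1391 half-lives elapsed in 36.8 minutes.
t½ = 36.8/5.1391 ≈ 7.1608 minutes.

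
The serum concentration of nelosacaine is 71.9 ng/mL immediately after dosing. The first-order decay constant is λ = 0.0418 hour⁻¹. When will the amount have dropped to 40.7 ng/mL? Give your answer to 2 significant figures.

14 hours

t½ = ln 2 / λ = 0.69315 / 0.0418 ≈ 16.582 hours.
Fraction remaining = 40.7/71.9 ≈ 0.56606.
n = log₂(71.9/40.7) = ln(1.7666)/ln 2 ≈ 0.82096 half-lives.
t = n × t½ = 0.82096 × 16.582 ≈ 13.614 hours.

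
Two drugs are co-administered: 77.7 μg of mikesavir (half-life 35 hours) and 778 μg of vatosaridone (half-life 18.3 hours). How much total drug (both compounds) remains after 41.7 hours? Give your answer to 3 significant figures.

mikesavir: 77.7 × (1/2)^(41.7/35) = 77.7 × (1/2)^1.1914 ≈ 34.022 μg.
vatosaridone: 778 × (1/2)^(41.7/18.3) = 778 × (1/2)^2.2787 ≈ 160.33 μg.
Total = 34.022 + 160.33 ≈ 194.36 μg.

194 μg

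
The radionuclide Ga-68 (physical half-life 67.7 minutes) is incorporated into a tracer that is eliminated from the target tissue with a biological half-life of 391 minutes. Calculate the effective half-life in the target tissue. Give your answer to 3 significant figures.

1/t_eff = 1/t_phys + 1/t_biol = 1/67.7 + 1/391 = 0.017329 per minute.
t_eff = 67.7 × 391 / (67.7 + 391) ≈ 57.708 minutes.

57.7 minutes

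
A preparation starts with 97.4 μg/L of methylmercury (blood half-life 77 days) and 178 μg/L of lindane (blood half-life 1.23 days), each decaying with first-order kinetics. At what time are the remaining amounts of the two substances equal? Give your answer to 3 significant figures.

1.09 days

Set 97.4·(1/2)^(t/77) = 178·(1/2)^(t/1.23).
Taking log₂: log₂(97.4/178) = t·(1/77 − 1/1.23).
log₂(0.54719) = -0.86988; 1/77 − 1/1.23 = -0.80002.
t = -0.86988 / -0.80002 ≈ 1.0873 days.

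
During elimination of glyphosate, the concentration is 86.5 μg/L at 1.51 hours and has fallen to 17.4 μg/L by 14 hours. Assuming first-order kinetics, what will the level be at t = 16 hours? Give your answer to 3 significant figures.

Over Δt = 14 − 1.51 = 12.49 hours, the level fell by a factor of 86.5/17.4 ≈ 4.9713.
n = log₂(4.9713) ≈ 2.3136 half-lives, so t½ = 12.49/2.3136 ≈ 5.3985 hours.
From t = 14 to t = 16: 17.4 × (1/2)^((16−14)/5.3985) ≈ 13.459 μg/L.

13.5 μg/L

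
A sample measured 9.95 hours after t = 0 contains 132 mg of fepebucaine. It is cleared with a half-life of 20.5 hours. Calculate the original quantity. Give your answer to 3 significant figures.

Number of half-lives elapsed: n = 9.95/20.5 ≈ 0.48537.
A₀ = A × 2^n = 132 × 2^0.48537 = 132 × 1.3999 ≈ 184.79 mg.

185 mg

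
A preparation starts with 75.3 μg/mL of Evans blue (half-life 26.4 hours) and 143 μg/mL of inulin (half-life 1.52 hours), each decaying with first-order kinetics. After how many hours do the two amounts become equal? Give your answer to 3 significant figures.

Set 75.3·(1/2)^(t/26.4) = 143·(1/2)^(t/1.52).
Taking log₂: log₂(75.3/143) = t·(1/26.4 − 1/1.52).
log₂(0.52657) = -0.92529; 1/26.4 − 1/1.52 = -0.62002.
t = -0.92529 / -0.62002 ≈ 1.4924 hours.

1.49 hours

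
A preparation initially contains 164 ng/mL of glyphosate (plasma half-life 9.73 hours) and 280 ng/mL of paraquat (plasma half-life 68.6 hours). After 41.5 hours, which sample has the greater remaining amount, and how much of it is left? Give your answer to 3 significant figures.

paraquat, 184 ng/mL

glyphosate: 164 × (1/2)^4.2652 ≈ 8.5291 ng/mL.
paraquat: 280 × (1/2)^0.60496 ≈ 184.1 ng/mL.
Paraquat has more remaining, at ≈ 184.1 ng/mL.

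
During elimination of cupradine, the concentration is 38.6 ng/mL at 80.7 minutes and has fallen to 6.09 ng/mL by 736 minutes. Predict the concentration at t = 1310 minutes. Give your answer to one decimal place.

Over Δt = 736 − 80.7 = 655.3 minutes, the level fell by a factor of 38.6/6.09 ≈ 6.3383.
n = log₂(6.3383) ≈ 2.6641 half-lives, so t½ = 655.3/2.6641 ≈ 245.98 minutes.
From t = 736 to t = 1310: 6.09 × (1/2)^((1310−736)/245.98) ≈ 1.2082 ng/mL.

1.2 ng/mL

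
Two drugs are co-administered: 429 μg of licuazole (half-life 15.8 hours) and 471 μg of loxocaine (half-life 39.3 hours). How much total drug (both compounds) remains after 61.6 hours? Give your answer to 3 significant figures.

188 μg

licuazole: 429 × (1/2)^(61.6/15.8) = 429 × (1/2)^3.8987 ≈ 28.762 μg.
loxocaine: 471 × (1/2)^(61.6/39.3) = 471 × (1/2)^1.5674 ≈ 158.92 μg.
Total = 28.762 + 158.92 ≈ 187.68 μg.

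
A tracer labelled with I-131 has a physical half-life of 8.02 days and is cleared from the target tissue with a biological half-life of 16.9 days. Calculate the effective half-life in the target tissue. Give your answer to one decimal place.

5.4 days

1/t_eff = 1/t_phys + 1/t_biol = 1/8.02 + 1/16.9 = 0.18386 per day.
t_eff = 8.02 × 16.9 / (8.02 + 16.9) ≈ 5.4389 days.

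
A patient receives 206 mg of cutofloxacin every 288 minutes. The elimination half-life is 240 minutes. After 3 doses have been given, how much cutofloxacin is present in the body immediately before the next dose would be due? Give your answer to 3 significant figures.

The 3 doses were given 864, 576, 288 minutes ago.
Total = 206·(1/2)^(864/240) + 206·(1/2)^(576/240) + 206·(1/2)^(288/240)
      = 16.989 + 39.03 + 89.667 ≈ 145.69 mg.

146 mg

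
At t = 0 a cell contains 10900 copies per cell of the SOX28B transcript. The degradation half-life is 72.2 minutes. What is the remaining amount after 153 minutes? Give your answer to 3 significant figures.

Number of half-lives: n = 153/72.2 ≈ 2.1191.
Remaining = 10900 × (1/2)^2.1191 = 10900 × 0.23019 ≈ 2509.1 copies per cell.

2510 copies per cell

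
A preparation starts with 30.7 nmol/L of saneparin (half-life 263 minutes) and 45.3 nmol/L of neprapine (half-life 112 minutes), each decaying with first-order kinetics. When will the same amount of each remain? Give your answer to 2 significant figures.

Set 30.7·(1/2)^(t/263) = 45.3·(1/2)^(t/112).
Taking log₂: log₂(30.7/45.3) = t·(1/263 − 1/112).
log₂(0.6777) = -0.56127; 1/263 − 1/112 = -0.0051263.
t = -0.56127 / -0.0051263 ≈ 109.49 minutes.

110 minutes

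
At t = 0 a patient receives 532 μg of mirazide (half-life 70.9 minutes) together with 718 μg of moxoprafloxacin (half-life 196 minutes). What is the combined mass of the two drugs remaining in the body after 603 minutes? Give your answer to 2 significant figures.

mirazide: 532 × (1/2)^(603/70.9) = 532 × (1/2)^8.5049 ≈ 1.4644 μg.
moxoprafloxacin: 718 × (1/2)^(603/196) = 718 × (1/2)^3.0765 ≈ 85.113 μg.
Total = 1.4644 + 85.113 ≈ 86.578 μg.

87 μg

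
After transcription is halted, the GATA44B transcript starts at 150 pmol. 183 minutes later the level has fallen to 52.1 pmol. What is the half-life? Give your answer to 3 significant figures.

A/A₀ = 52.1/150 ≈ 0.34733.
n = log₂(2.8791) ≈ 1.5256 half-lives elapsed in 183 minutes.
t½ = 183/1.5256 ≈ 119.95 minutes.

120 minutes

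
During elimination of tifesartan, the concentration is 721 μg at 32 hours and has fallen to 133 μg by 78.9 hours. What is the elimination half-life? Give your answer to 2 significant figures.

Over Δt = 78.9 − 32 = 46.9 hours, the level fell by a factor of 721/133 ≈ 5.4211.
n = log₂(5.4211) ≈ 2.4386 half-lives, so t½ = 46.9/2.4386 ≈ 19.233 hours.

19 hours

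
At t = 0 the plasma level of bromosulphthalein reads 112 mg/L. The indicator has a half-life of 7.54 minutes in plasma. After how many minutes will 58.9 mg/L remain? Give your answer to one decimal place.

7.0 minutes

Fraction remaining = 58.9/112 ≈ 0.52589.
n = log₂(112/58.9) = ln(1.9015)/ln 2 ≈ 0.92716 half-lives.
t = n × t½ = 0.92716 × 7.54 ≈ 6.9908 minutes.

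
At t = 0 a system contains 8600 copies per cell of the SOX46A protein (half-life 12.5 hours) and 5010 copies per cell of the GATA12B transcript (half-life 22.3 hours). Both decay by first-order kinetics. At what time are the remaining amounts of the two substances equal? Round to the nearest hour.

22 hours

Set 8600·(1/2)^(t/12.5) = 5010·(1/2)^(t/22.3).
Taking log₂: log₂(8600/5010) = t·(1/12.5 − 1/22.3).
log₂(1.7166) = 0.77953; 1/12.5 − 1/22.3 = 0.035157.
t = 0.77953 / 0.035157 ≈ 22.173 hours.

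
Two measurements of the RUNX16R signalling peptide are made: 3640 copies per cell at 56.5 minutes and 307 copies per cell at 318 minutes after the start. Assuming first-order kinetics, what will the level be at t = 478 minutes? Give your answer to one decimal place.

67.6 copies per cell

Over Δt = 318 − 56.5 = 261.5 minutes, the level fell by a factor of 3640/307 ≈ 11.857.
n = log₂(11.857) ≈ 3.5676 half-lives, so t½ = 261.5/3.5676 ≈ 73.298 minutes.
From t = 318 to t = 478: 307 × (1/2)^((478−318)/73.298) ≈ 67.613 copies per cell.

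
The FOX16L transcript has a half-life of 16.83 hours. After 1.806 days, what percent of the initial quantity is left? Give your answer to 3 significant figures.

1.806 days = 43.344 hours.
n = 43.344/16.83 ≈ 2.5754 half-lives.
Fraction remaining = (1/2)^2.5754 ≈ 0.16777, i.e. 16.777%.

16.8%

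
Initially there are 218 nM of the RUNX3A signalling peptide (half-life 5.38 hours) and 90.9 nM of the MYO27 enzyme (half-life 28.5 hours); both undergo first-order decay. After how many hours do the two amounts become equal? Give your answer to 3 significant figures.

Set 218·(1/2)^(t/5.38) = 90.9·(1/2)^(t/28.5).
Taking log₂: log₂(218/90.9) = t·(1/5.38 − 1/28.5).
log₂(2.3982) = 1.262; 1/5.38 − 1/28.5 = 0.15079.
t = 1.262 / 0.15079 ≈ 8.3693 hours.

8.37 hours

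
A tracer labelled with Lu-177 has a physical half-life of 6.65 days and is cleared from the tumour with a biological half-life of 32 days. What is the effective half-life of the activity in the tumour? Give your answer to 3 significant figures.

1/t_eff = 1/t_phys + 1/t_biol = 1/6.65 + 1/32 = 0.18163 per day.
t_eff = 6.65 × 32 / (6.65 + 32) ≈ 5.5058 days.

5.51 days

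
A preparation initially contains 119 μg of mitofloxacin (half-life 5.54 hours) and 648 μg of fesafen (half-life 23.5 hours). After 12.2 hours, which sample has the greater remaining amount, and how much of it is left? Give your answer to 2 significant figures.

mitofloxacin: 119 × (1/2)^2.2022 ≈ 25.86 μg.
fesafen: 648 × (1/2)^0.51915 ≈ 452.16 μg.
Fesafen has more remaining, at ≈ 452.16 μg.

fesafen, 450 μg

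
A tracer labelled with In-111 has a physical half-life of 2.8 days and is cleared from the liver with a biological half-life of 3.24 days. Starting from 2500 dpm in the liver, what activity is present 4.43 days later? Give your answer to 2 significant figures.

1/t_eff = 1/t_phys + 1/t_biol = 1/2.8 + 1/3.24 = 0.66578 per day.
t_eff = 2.8 × 3.24 / (2.8 + 3.24) ≈ 1.502 days.
Remaining = 2500 × (1/2)^(4.43/1.502) = 2500 × (1/2)^2.9494 ≈ 323.65 dpm.

320 dpm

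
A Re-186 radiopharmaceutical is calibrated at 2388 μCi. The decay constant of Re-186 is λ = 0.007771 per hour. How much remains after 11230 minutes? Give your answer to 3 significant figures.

t½ = ln 2 / λ = 0.69315 / 0.007771 ≈ 89.197 hours.
Convert the elapsed time: 11230 minutes = 187.167 hours.
Number of half-lives: n = 187.167/89.197 ≈ 2.0984.
Remaining = 2388 × (1/2)^2.0984 = 2388 × 0.23352 ≈ 557.65 μCi.

558 μCi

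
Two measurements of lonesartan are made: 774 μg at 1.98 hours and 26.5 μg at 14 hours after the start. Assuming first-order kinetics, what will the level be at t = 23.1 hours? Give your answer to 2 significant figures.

2.1 μg

Over Δt = 14 − 1.98 = 12.02 hours, the level fell by a factor of 774/26.5 ≈ 29.208.
n = log₂(29.208) ≈ 4.8683 half-lives, so t½ = 12.02/4.8683 ≈ 2.469 hours.
From t = 14 to t = 23.1: 26.5 × (1/2)^((23.1−14)/2.469) ≈ 2.0595 μg.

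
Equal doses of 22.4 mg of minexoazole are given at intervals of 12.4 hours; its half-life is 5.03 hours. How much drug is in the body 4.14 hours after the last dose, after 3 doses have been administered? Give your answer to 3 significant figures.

15.4 mg

The 3 doses were given 28.94, 16.54, 4.14 hours ago.
Total = 22.4·(1/2)^(28.94/5.03) + 22.4·(1/2)^(16.54/5.03) + 22.4·(1/2)^(4.14/5.03)
      = 0.41522 + 2.2929 + 12.661 ≈ 15.369 mg.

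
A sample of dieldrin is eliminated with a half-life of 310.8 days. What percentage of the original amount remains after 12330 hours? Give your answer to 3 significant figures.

12330 hours = 513.75 days.
n = 513.75/310.8 ≈ 1.653 half-lives.
Fraction remaining = (1/2)^1.653 ≈ 0.31798, i.e. 31.798%.

31.8%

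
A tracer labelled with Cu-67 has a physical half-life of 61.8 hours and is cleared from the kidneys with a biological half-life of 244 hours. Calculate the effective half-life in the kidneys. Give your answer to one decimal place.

1/t_eff = 1/t_phys + 1/t_biol = 1/61.8 + 1/244 = 0.02028 per hour.
t_eff = 61.8 × 244 / (61.8 + 244) ≈ 49.311 hours.

49.3 hours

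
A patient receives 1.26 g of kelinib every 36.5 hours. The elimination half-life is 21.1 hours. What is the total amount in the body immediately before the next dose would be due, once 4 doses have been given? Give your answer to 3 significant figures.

0.539 g

The 4 doses were given 146, 109.5, 73, 36.5 hours ago.
Total = 1.26·(1/2)^(146/21.1) + 1.26·(1/2)^(109.5/21.1) + 1.26·(1/2)^(73/21.1) + 1.26·(1/2)^(36.5/21.1)
      = 0.010409 + 0.034527 + 0.11452 + 0.37987 ≈ 0.53933 g.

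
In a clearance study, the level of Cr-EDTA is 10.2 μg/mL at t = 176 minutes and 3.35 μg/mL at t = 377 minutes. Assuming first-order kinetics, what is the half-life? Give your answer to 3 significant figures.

125 minutes

Over Δt = 377 − 176 = 201 minutes, the level fell by a factor of 10.2/3.35 ≈ 3.0448.
n = log₂(3.0448) ≈ 1.6063 half-lives, so t½ = 201/1.6063 ≈ 125.13 minutes.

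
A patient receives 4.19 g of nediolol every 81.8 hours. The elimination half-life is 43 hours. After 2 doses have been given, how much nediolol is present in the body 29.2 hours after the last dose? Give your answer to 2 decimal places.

The 2 doses were given 111, 29.2 hours ago.
Total = 4.19·(1/2)^(111/43) + 4.19·(1/2)^(29.2/43)
      = 0.70006 + 2.6169 ≈ 3.317 g.

3.32 g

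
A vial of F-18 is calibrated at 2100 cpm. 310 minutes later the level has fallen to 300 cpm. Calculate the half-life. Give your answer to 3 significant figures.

A/A₀ = 300/2100 ≈ 0.14286.
n = log₂(7) ≈ 2.8074 half-lives elapsed in 310 minutes.
t½ = 310/2.8074 ≈ 110.42 minutes.

110 minutes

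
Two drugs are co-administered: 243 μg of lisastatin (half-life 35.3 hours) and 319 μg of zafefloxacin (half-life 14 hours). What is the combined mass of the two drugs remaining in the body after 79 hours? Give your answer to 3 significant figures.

57.9 μg

lisastatin: 243 × (1/2)^(79/35.3) = 243 × (1/2)^2.238 ≈ 51.513 μg.
zafefloxacin: 319 × (1/2)^(79/14) = 319 × (1/2)^5.6429 ≈ 6.3844 μg.
Total = 51.513 + 6.3844 ≈ 57.897 μg.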